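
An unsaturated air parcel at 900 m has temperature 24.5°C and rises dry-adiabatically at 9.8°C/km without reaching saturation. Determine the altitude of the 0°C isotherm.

Height above start = (24.5 − 0) / 9.8 = 2.5 km
Altitude = 900 m + 2500 m = 3400 m

3400 m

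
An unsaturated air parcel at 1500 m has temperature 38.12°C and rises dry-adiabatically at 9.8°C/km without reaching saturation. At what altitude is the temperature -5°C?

5900 m

Height above start = (38.12 − (-5)) / 9.8 = 4.4 km
Altitude = 1500 m + 4400 m = 5900 m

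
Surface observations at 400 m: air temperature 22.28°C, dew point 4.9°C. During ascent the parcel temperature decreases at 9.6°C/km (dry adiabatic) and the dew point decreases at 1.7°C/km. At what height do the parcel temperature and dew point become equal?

2600 m

T and T_d converge at 9.6 − 1.7 = 7.9°C per km
Height above start = (22.28 − 4.9) / 7.9 = 2.2 km
LCL altitude = 400 m + 2200 m = 2600 m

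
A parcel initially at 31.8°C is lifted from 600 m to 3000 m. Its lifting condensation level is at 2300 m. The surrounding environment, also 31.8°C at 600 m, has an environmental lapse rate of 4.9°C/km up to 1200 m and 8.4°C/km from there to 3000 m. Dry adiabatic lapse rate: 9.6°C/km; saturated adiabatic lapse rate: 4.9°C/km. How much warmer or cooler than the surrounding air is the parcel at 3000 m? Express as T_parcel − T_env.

-1.69°C (parcel cooler than environment)

Parcel:
  600 → 2300 m (dry, 9.6°C/km): ΔT = -9.6 × 1.7 = -16.32°C → T = 15.48°C
  2300 → 3000 m (saturated, 4.9°C/km): ΔT = -4.9 × 0.7 = -3.43°C → T = 12.05°C
Environment:
  600 → 1200 m (environment, lower layer, 4.9°C/km): ΔT = -4.9 × 0.6 = -2.94°C → T = 28.86°C
  1200 → 3000 m (environment, upper layer, 8.4°C/km): ΔT = -8.4 × 1.8 = -15.12°C → T = 13.74°C
T_parcel − T_env = 12.05 − 13.74 = -1.69°C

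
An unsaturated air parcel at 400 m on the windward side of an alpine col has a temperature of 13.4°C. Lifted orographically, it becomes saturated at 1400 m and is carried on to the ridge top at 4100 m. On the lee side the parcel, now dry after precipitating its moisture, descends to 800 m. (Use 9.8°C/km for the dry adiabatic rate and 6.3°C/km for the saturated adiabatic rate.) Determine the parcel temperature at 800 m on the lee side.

Dry to 1400 m: -9.8 × 1 km = -9.8°C, so T = 3.6°C.
Saturated to 4100 m: -6.3 × 2.7 km = -17.01°C, so T = -13.41°C.
Dry descent to 800 m: +9.8 × 3.3 km = +32.34°C, so T = 18.93°C.

18.93°C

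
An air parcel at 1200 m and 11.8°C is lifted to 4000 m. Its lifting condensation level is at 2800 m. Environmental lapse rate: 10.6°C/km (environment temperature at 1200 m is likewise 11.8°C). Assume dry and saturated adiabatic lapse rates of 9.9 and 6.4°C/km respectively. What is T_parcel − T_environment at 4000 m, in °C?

+6.16°C (parcel warmer than environment)

Parcel:
  1200 → 2800 m (dry, 9.9°C/km): ΔT = -9.9 × 1.6 = -15.84°C → T = -4.04°C
  2800 → 4000 m (saturated, 6.4°C/km): ΔT = -6.4 × 1.2 = -7.68°C → T = -11.72°C
Environment:
  1200 → 4000 m (environment, 10.6°C/km): ΔT = -10.6 × 2.8 = -29.68°C → T = -17.88°C
T_parcel − T_env = -11.72 − (-17.88) = +6.16°C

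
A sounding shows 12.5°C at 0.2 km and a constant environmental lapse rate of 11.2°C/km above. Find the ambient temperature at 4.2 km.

200 → 4200 m (environmental, 11.2°C/km): ΔT = -11.2 × 4 = -44.8°C → T = -32.3°C

-32.3°C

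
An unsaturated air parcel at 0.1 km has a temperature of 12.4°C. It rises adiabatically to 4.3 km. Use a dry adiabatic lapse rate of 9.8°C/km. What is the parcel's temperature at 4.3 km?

-28.76°C

100–4300 m, dry adiabatic: Δz = 4.2 km ⇒ ΔT = -41.16°C; T = -28.76°C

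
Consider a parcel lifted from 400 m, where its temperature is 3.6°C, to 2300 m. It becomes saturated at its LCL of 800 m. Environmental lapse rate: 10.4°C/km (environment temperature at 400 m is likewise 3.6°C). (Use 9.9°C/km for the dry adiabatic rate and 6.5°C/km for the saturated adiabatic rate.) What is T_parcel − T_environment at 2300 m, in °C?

Parcel:
  400–800 m, dry: Δz = 0.4 km ⇒ ΔT = -3.96°C; T = -0.36°C
  800–2300 m, saturated: Δz = 1.5 km ⇒ ΔT = -9.75°C; T = -10.11°C
Environment:
  400–2300 m, environment: Δz = 1.9 km ⇒ ΔT = -19.76°C; T = -16.16°C
T_parcel − T_env = -10.11 − (-16.16) = +6.05°C

+6.05°C (parcel warmer than environment)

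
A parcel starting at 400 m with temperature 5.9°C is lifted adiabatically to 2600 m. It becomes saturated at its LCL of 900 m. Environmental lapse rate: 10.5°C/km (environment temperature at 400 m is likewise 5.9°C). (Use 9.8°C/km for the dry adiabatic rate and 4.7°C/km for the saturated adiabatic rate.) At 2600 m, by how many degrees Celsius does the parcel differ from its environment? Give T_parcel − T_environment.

Parcel:
  Dry to 900 m: -9.8 × 0.5 km = -4.9°C, so T = 1°C.
  Saturated to 2600 m: -4.7 × 1.7 km = -7.99°C, so T = -6.99°C.
Environment:
  Environment to 2600 m: -10.5 × 2.2 km = -23.1°C, so T = -17.2°C.
T_parcel − T_env = -6.99 − (-17.2) = +10.21°C

+10.21°C (parcel warmer than environment)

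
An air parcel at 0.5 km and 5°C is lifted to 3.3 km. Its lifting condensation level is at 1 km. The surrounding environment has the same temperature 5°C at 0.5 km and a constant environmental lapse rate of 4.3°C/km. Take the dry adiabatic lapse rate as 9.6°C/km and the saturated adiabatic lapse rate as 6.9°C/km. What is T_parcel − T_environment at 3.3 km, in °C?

Parcel:
  Dry to 1000 m: -9.6 × 0.5 km = -4.8°C, so T = 0.2°C.
  Saturated to 3300 m: -6.9 × 2.3 km = -15.87°C, so T = -15.67°C.
Environment:
  Environment to 3300 m: -4.3 × 2.8 km = -12.04°C, so T = -7.04°C.
T_parcel − T_env = -15.67 − (-7.04) = -8.63°C

-8.63°C (parcel cooler than environment)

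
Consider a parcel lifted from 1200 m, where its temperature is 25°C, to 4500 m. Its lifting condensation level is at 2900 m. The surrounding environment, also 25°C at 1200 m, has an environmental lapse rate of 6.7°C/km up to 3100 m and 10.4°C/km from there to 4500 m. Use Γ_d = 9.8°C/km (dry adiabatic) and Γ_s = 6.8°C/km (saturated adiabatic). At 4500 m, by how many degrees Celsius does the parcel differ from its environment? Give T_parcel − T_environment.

-0.25°C (parcel cooler than environment)

Parcel:
  From 1200 m to 2900 m (dry): cools by 9.8 × 1.7 = 16.66°C, giving 8.34°C.
  From 2900 m to 4500 m (saturated): cools by 6.8 × 1.6 = 10.88°C, giving -2.54°C.
Environment:
  From 1200 m to 3100 m (environment, lower layer): cools by 6.7 × 1.9 = 12.73°C, giving 12.27°C.
  From 3100 m to 4500 m (environment, upper layer): cools by 10.4 × 1.4 = 14.56°C, giving -2.29°C.
T_parcel − T_env = -2.54 − (-2.29) = -0.25°C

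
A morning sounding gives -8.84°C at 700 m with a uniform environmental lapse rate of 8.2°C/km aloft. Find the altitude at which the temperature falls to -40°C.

4500 m

Height above start = (-8.84 − (-40)) / 8.2 = 3.8 km
Altitude = 700 m + 3800 m = 4500 m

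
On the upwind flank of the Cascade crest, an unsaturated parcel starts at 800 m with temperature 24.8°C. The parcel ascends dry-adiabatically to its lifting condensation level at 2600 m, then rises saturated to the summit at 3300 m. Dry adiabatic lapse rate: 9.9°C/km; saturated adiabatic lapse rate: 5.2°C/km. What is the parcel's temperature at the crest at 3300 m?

800–2600 m, dry: Δz = 1.8 km ⇒ ΔT = -17.82°C; T = 6.98°C
2600–3300 m, saturated: Δz = 0.7 km ⇒ ΔT = -3.64°C; T = 3.34°C

3.34°C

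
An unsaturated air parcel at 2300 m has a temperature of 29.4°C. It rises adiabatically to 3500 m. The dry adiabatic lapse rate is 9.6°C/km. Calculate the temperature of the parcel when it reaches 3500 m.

Dry adiabatic to 3500 m: -9.6 × 1.2 km = -11.52°C, so T = 17.88°C.

17.88°C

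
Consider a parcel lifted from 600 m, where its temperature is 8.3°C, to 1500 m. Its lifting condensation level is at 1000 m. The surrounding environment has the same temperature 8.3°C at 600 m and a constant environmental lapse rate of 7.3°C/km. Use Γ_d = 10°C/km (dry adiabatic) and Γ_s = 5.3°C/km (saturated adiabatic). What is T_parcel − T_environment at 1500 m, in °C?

-0.08°C (parcel cooler than environment)

Parcel:
  From 600 m to 1000 m (dry): cools by 10 × 0.4 = 4°C, giving 4.3°C.
  From 1000 m to 1500 m (saturated): cools by 5.3 × 0.5 = 2.65°C, giving 1.65°C.
Environment:
  From 600 m to 1500 m (environment): cools by 7.3 × 0.9 = 6.57°C, giving 1.73°C.
T_parcel − T_env = 1.65 − 1.73 = -0.08°C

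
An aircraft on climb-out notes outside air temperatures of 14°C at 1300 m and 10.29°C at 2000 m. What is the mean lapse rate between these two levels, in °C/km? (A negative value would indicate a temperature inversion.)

Γ = −ΔT/Δz = (14 − 10.29) / (2000 − 1300) m
  = 3.71°C / 0.7 km = 5.3°C/km

5.3°C/km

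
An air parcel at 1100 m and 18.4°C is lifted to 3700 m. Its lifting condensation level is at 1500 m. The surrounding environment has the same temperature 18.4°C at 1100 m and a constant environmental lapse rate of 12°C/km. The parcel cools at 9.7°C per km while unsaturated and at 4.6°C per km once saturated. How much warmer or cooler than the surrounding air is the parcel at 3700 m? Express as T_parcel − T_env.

Parcel:
  Dry to 1500 m: -9.7 × 0.4 km = -3.88°C, so T = 14.52°C.
  Saturated to 3700 m: -4.6 × 2.2 km = -10.12°C, so T = 4.4°C.
Environment:
  Environment to 3700 m: -12 × 2.6 km = -31.2°C, so T = -12.8°C.
T_parcel − T_env = 4.4 − (-12.8) = +17.2°C

+17.2°C (parcel warmer than environment)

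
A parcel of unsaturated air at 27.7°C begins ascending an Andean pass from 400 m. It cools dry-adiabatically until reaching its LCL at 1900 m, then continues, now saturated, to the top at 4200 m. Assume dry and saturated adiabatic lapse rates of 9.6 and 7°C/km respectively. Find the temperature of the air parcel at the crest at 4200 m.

-2.8°C

Dry to 1900 m: -9.6 × 1.5 km = -14.4°C, so T = 13.3°C.
Saturated to 4200 m: -7 × 2.3 km = -16.1°C, so T = -2.8°C.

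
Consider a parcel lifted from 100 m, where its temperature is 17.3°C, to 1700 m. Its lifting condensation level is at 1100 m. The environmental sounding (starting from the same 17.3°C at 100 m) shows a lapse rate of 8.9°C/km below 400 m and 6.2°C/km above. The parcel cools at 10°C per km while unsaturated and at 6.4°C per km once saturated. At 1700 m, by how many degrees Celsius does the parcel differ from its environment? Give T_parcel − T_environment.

-3.11°C (parcel cooler than environment)

Parcel:
  100 → 1100 m (dry, 10°C/km): ΔT = -10 × 1 = -10°C → T = 7.3°C
  1100 → 1700 m (saturated, 6.4°C/km): ΔT = -6.4 × 0.6 = -3.84°C → T = 3.46°C
Environment:
  100 → 400 m (environment, lower layer, 8.9°C/km): ΔT = -8.9 × 0.3 = -2.67°C → T = 14.63°C
  400 → 1700 m (environment, upper layer, 6.2°C/km): ΔT = -6.2 × 1.3 = -8.06°C → T = 6.57°C
T_parcel − T_env = 3.46 − 6.57 = -3.11°C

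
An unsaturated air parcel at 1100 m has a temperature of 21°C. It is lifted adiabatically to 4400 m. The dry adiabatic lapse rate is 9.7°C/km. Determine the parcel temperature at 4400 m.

-11.01°C

1100–4400 m, dry adiabatic: Δz = 3.3 km ⇒ ΔT = -32.01°C; T = -11.01°C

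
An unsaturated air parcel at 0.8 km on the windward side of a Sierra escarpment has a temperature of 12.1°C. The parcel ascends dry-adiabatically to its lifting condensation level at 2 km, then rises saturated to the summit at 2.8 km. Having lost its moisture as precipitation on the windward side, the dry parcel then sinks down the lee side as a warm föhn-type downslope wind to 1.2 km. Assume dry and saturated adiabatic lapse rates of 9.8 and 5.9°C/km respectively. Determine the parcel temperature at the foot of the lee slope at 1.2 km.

800–2000 m, dry: Δz = 1.2 km ⇒ ΔT = -11.76°C; T = 0.34°C
2000–2800 m, saturated: Δz = 0.8 km ⇒ ΔT = -4.72°C; T = -4.38°C
2800–1200 m, dry descent: Δz = 1.6 km ⇒ ΔT = +15.68°C; T = 11.3°C

11.3°C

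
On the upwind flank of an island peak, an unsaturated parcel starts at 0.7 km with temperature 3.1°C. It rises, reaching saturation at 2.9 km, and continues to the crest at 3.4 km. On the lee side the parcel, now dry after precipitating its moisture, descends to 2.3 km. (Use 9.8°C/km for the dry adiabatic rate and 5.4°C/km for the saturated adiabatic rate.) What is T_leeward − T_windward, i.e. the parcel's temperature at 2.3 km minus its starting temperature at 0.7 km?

-13.48°C

From 700 m to 2900 m (dry): cools by 9.8 × 2.2 = 21.56°C, giving -18.46°C.
From 2900 m to 3400 m (saturated): cools by 5.4 × 0.5 = 2.7°C, giving -21.16°C.
From 3400 m to 2300 m (dry descent): warms by 9.8 × 1.1 = 10.78°C, giving -10.38°C.
Net change vs windward start: -10.38 − 3.1 = -13.48°C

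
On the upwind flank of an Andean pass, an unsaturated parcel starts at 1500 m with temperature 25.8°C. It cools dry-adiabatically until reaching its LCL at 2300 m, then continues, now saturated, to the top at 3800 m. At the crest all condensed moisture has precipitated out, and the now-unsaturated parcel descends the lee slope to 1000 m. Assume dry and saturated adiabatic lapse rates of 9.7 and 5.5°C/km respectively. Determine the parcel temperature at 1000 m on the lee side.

Dry to 2300 m: -9.7 × 0.8 km = -7.76°C, so T = 18.04°C.
Saturated to 3800 m: -5.5 × 1.5 km = -8.25°C, so T = 9.79°C.
Dry descent to 1000 m: +9.7 × 2.8 km = +27.16°C, so T = 36.95°C.

36.95°C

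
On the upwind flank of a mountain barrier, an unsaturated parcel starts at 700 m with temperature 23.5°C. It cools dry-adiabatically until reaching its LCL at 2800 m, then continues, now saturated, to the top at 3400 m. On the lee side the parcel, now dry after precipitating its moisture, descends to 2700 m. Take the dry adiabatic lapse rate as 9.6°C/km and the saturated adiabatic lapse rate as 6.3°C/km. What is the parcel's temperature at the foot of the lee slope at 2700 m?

6.28°C

700 → 2800 m (dry, 9.6°C/km): ΔT = -9.6 × 2.1 = -20.16°C → T = 3.34°C
2800 → 3400 m (saturated, 6.3°C/km): ΔT = -6.3 × 0.6 = -3.78°C → T = -0.44°C
3400 → 2700 m (dry descent, 9.6°C/km): ΔT = +9.6 × 0.7 = +6.72°C → T = 6.28°C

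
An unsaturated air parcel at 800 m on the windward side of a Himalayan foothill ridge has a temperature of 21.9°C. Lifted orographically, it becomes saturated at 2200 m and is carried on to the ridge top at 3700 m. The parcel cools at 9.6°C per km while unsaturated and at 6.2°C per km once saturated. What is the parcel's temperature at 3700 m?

-0.84°C

From 800 m to 2200 m (dry): cools by 9.6 × 1.4 = 13.44°C, giving 8.46°C.
From 2200 m to 3700 m (saturated): cools by 6.2 × 1.5 = 9.3°C, giving -0.84°C.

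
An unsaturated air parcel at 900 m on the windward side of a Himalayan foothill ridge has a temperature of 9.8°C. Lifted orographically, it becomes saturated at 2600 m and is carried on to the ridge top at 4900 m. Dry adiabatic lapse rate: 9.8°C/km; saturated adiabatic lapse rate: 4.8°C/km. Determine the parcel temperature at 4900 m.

-17.9°C

From 900 m to 2600 m (dry): cools by 9.8 × 1.7 = 16.66°C, giving -6.86°C.
From 2600 m to 4900 m (saturated): cools by 4.8 × 2.3 = 11.04°C, giving -17.9°C.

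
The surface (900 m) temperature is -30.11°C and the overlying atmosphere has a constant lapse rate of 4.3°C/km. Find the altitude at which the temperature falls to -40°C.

Height above start = (-30.11 − (-40)) / 4.3 = 2.3 km
Altitude = 900 m + 2300 m = 3200 m

3200 m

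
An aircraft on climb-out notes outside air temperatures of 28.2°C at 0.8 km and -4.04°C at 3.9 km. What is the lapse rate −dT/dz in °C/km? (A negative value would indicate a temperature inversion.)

10.4°C/km

Γ = −ΔT/Δz = (28.2 − (-4.04)) / (3900 − 800) m
  = 32.24°C / 3.1 km = 10.4°C/km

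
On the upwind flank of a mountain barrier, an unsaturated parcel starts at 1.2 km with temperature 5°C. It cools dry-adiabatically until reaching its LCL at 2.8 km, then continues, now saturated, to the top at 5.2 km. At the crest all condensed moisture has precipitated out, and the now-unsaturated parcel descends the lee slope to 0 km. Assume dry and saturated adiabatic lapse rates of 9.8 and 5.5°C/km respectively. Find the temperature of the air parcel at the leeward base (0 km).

27.08°C

1200 → 2800 m (dry, 9.8°C/km): ΔT = -9.8 × 1.6 = -15.68°C → T = -10.68°C
2800 → 5200 m (saturated, 5.5°C/km): ΔT = -5.5 × 2.4 = -13.2°C → T = -23.88°C
5200 → 0 m (dry descent, 9.8°C/km): ΔT = +9.8 × 5.2 = +50.96°C → T = 27.08°C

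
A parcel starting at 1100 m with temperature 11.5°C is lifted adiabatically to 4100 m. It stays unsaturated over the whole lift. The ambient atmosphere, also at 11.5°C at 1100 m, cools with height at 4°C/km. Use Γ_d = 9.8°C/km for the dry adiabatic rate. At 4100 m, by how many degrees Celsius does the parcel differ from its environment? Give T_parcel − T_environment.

-17.4°C (parcel cooler than environment)

Parcel:
  1100–4100 m, dry: Δz = 3 km ⇒ ΔT = -29.4°C; T = -17.9°C
Environment:
  1100–4100 m, environment: Δz = 3 km ⇒ ΔT = -12°C; T = -0.5°C
T_parcel − T_env = -17.9 − (-0.5) = -17.4°C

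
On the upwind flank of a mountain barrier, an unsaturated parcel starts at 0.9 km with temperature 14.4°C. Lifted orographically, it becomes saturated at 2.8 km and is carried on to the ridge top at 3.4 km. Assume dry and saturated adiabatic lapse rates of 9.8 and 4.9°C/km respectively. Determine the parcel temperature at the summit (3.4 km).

Dry to 2800 m: -9.8 × 1.9 km = -18.62°C, so T = -4.22°C.
Saturated to 3400 m: -4.9 × 0.6 km = -2.94°C, so T = -7.16°C.

-7.16°C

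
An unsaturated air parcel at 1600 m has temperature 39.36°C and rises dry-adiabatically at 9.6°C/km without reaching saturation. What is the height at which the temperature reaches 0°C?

Height above start = (39.36 − 0) / 9.6 = 4.1 km
Altitude = 1600 m + 4100 m = 5700 m

5700 m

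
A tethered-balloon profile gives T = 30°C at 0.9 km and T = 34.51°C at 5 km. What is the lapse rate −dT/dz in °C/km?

-1.1°C/km

Γ = −ΔT/Δz = (30 − 34.51) / (5000 − 900) m
  = -4.51°C / 4.1 km = -1.1°C/km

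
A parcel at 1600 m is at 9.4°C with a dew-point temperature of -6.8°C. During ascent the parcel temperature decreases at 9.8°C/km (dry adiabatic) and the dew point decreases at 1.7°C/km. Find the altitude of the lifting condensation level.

T and T_d converge at 9.8 − 1.7 = 8.1°C per km
Height above start = (9.4 − (-6.8)) / 8.1 = 2 km
LCL altitude = 1600 m + 2000 m = 3600 m

3600 m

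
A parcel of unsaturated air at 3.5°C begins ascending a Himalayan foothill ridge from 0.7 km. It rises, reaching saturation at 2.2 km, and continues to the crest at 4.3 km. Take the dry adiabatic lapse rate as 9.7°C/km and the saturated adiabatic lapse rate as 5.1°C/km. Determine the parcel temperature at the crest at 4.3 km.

Dry to 2200 m: -9.7 × 1.5 km = -14.55°C, so T = -11.05°C.
Saturated to 4300 m: -5.1 × 2.1 km = -10.71°C, so T = -21.76°C.

-21.76°C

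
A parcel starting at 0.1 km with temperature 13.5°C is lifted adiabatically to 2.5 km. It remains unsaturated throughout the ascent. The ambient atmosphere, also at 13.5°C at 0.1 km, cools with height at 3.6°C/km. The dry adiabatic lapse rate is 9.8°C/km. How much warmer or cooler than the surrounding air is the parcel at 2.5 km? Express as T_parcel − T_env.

-14.88°C (parcel cooler than environment)

Parcel:
  From 100 m to 2500 m (dry): cools by 9.8 × 2.4 = 23.52°C, giving -10.02°C.
Environment:
  From 100 m to 2500 m (environment): cools by 3.6 × 2.4 = 8.64°C, giving 4.86°C.
T_parcel − T_env = -10.02 − 4.86 = -14.88°C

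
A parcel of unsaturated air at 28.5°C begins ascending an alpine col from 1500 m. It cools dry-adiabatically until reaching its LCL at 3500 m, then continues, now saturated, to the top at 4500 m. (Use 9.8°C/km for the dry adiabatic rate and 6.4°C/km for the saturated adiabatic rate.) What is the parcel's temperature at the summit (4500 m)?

2.5°C

1500 → 3500 m (dry, 9.8°C/km): ΔT = -9.8 × 2 = -19.6°C → T = 8.9°C
3500 → 4500 m (saturated, 6.4°C/km): ΔT = -6.4 × 1 = -6.4°C → T = 2.5°C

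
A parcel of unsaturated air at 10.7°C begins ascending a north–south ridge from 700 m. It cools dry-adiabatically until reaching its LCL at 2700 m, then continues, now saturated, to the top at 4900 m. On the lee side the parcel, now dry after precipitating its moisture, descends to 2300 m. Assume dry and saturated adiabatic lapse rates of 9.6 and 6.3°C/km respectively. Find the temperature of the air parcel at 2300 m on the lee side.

700–2700 m, dry: Δz = 2 km ⇒ ΔT = -19.2°C; T = -8.5°C
2700–4900 m, saturated: Δz = 2.2 km ⇒ ΔT = -13.86°C; T = -22.36°C
4900–2300 m, dry descent: Δz = 2.6 km ⇒ ΔT = +24.96°C; T = 2.6°C

2.6°C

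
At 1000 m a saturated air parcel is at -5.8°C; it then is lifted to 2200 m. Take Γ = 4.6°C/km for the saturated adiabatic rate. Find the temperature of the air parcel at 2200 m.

1000–2200 m, saturated adiabatic: Δz = 1.2 km ⇒ ΔT = -5.52°C; T = -11.32°C

-11.32°C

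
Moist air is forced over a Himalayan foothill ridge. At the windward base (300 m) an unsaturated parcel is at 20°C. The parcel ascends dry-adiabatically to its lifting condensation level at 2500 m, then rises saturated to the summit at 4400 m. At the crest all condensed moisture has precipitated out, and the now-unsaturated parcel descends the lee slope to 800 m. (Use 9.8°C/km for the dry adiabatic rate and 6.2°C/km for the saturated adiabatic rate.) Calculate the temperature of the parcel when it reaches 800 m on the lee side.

300 → 2500 m (dry, 9.8°C/km): ΔT = -9.8 × 2.2 = -21.56°C → T = -1.56°C
2500 → 4400 m (saturated, 6.2°C/km): ΔT = -6.2 × 1.9 = -11.78°C → T = -13.34°C
4400 → 800 m (dry descent, 9.8°C/km): ΔT = +9.8 × 3.6 = +35.28°C → T = 21.94°C

21.94°C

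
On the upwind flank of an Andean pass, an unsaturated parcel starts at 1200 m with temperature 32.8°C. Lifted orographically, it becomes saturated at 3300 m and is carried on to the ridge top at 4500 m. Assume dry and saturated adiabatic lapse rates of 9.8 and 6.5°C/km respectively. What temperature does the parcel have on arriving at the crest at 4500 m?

4.42°C

1200 → 3300 m (dry, 9.8°C/km): ΔT = -9.8 × 2.1 = -20.58°C → T = 12.22°C
3300 → 4500 m (saturated, 6.5°C/km): ΔT = -6.5 × 1.2 = -7.8°C → T = 4.42°C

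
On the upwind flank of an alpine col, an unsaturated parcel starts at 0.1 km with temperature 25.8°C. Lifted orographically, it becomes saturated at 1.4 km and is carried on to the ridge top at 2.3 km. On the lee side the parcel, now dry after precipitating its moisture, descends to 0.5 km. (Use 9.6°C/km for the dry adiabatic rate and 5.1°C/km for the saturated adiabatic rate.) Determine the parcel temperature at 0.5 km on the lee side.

Dry to 1400 m: -9.6 × 1.3 km = -12.48°C, so T = 13.32°C.
Saturated to 2300 m: -5.1 × 0.9 km = -4.59°C, so T = 8.73°C.
Dry descent to 500 m: +9.6 × 1.8 km = +17.28°C, so T = 26.01°C.

26.01°C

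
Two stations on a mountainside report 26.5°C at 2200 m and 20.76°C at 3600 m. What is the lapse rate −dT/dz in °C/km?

Γ = −ΔT/Δz = (26.5 − 20.76) / (3600 − 2200) m
  = 5.74°C / 1.4 km = 4.1°C/km

4.1°C/km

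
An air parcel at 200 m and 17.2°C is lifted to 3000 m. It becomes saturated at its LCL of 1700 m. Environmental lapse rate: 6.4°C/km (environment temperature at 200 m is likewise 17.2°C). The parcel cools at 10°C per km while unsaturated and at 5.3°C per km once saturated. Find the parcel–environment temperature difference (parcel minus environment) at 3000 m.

Parcel:
  200–1700 m, dry: Δz = 1.5 km ⇒ ΔT = -15°C; T = 2.2°C
  1700–3000 m, saturated: Δz = 1.3 km ⇒ ΔT = -6.89°C; T = -4.69°C
Environment:
  200–3000 m, environment: Δz = 2.8 km ⇒ ΔT = -17.92°C; T = -0.72°C
T_parcel − T_env = -4.69 − (-0.72) = -3.97°C

-3.97°C (parcel cooler than environment)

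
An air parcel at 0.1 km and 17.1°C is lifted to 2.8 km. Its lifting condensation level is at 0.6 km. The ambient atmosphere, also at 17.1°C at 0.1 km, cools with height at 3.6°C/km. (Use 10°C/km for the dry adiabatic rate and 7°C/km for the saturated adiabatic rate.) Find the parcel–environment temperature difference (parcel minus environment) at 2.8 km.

Parcel:
  100–600 m, dry: Δz = 0.5 km ⇒ ΔT = -5°C; T = 12.1°C
  600–2800 m, saturated: Δz = 2.2 km ⇒ ΔT = -15.4°C; T = -3.3°C
Environment:
  100–2800 m, environment: Δz = 2.7 km ⇒ ΔT = -9.72°C; T = 7.38°C
T_parcel − T_env = -3.3 − 7.38 = -10.68°C

-10.68°C (parcel cooler than environment)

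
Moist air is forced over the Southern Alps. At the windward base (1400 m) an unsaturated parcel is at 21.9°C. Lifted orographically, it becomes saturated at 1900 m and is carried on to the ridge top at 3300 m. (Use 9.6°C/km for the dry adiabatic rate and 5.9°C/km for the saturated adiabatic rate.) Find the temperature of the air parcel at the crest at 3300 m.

8.84°C

Dry to 1900 m: -9.6 × 0.5 km = -4.8°C, so T = 17.1°C.
Saturated to 3300 m: -5.9 × 1.4 km = -8.26°C, so T = 8.84°C.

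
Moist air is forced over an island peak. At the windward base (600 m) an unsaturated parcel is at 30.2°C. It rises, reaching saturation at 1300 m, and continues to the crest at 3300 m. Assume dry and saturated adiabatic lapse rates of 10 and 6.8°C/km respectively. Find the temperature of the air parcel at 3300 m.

9.6°C

600–1300 m, dry: Δz = 0.7 km ⇒ ΔT = -7°C; T = 23.2°C
1300–3300 m, saturated: Δz = 2 km ⇒ ΔT = -13.6°C; T = 9.6°C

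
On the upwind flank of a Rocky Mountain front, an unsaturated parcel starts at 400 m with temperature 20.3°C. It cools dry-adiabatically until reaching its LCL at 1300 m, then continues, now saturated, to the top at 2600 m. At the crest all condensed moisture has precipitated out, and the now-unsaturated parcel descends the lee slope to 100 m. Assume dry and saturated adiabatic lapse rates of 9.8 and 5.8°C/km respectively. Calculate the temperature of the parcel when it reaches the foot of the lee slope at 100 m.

400 → 1300 m (dry, 9.8°C/km): ΔT = -9.8 × 0.9 = -8.82°C → T = 11.48°C
1300 → 2600 m (saturated, 5.8°C/km): ΔT = -5.8 × 1.3 = -7.54°C → T = 3.94°C
2600 → 100 m (dry descent, 9.8°C/km): ΔT = +9.8 × 2.5 = +24.5°C → T = 28.44°C

28.44°C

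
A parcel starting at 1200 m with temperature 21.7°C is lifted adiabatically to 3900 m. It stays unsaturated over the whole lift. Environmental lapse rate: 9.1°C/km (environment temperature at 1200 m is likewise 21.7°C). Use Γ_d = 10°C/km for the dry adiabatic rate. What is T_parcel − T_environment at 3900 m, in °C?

Parcel:
  1200 → 3900 m (dry, 10°C/km): ΔT = -10 × 2.7 = -27°C → T = -5.3°C
Environment:
  1200 → 3900 m (environment, 9.1°C/km): ΔT = -9.1 × 2.7 = -24.57°C → T = -2.87°C
T_parcel − T_env = -5.3 − (-2.87) = -2.43°C

-2.43°C (parcel cooler than environment)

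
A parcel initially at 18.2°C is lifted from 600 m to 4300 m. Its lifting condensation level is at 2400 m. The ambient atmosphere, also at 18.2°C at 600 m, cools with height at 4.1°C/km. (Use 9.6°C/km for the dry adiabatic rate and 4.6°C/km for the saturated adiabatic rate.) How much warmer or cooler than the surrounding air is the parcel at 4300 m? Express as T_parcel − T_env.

Parcel:
  600 → 2400 m (dry, 9.6°C/km): ΔT = -9.6 × 1.8 = -17.28°C → T = 0.92°C
  2400 → 4300 m (saturated, 4.6°C/km): ΔT = -4.6 × 1.9 = -8.74°C → T = -7.82°C
Environment:
  600 → 4300 m (environment, 4.1°C/km): ΔT = -4.1 × 3.7 = -15.17°C → T = 3.03°C
T_parcel − T_env = -7.82 − 3.03 = -10.85°C

-10.85°C (parcel cooler than environment)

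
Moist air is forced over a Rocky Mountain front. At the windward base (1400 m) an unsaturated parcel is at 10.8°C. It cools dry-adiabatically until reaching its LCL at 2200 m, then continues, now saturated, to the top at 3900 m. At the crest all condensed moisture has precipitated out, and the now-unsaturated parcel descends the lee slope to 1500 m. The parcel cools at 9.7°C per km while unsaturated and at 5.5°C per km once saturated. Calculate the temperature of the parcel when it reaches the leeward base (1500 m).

Dry to 2200 m: -9.7 × 0.8 km = -7.76°C, so T = 3.04°C.
Saturated to 3900 m: -5.5 × 1.7 km = -9.35°C, so T = -6.31°C.
Dry descent to 1500 m: +9.7 × 2.4 km = +23.28°C, so T = 16.97°C.

16.97°C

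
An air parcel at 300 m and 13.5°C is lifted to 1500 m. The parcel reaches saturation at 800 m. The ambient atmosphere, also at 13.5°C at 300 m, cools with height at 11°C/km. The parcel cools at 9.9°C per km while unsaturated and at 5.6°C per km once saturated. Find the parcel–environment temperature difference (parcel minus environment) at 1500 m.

Parcel:
  300–800 m, dry: Δz = 0.5 km ⇒ ΔT = -4.95°C; T = 8.55°C
  800–1500 m, saturated: Δz = 0.7 km ⇒ ΔT = -3.92°C; T = 4.63°C
Environment:
  300–1500 m, environment: Δz = 1.2 km ⇒ ΔT = -13.2°C; T = 0.3°C
T_parcel − T_env = 4.63 − 0.3 = +4.33°C

+4.33°C (parcel warmer than environment)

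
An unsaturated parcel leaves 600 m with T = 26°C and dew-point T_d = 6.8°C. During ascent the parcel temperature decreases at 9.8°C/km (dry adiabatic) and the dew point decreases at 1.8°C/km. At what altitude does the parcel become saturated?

3000 m

T and T_d converge at 9.8 − 1.8 = 8°C per km
Height above start = (26 − 6.8) / 8 = 2.4 km
LCL altitude = 600 m + 2400 m = 3000 m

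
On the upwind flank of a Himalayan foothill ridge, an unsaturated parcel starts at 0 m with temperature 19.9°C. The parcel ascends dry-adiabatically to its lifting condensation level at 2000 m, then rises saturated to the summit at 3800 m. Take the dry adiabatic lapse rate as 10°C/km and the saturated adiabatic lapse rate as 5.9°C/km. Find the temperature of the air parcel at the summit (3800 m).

-10.72°C

From 0 m to 2000 m (dry): cools by 10 × 2 = 20°C, giving -0.1°C.
From 2000 m to 3800 m (saturated): cools by 5.9 × 1.8 = 10.62°C, giving -10.72°C.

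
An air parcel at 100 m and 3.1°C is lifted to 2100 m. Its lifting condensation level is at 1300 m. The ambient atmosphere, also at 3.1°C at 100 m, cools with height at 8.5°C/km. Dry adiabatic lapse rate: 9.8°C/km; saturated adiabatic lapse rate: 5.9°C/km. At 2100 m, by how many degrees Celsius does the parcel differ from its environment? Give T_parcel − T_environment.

+0.52°C (parcel warmer than environment)

Parcel:
  From 100 m to 1300 m (dry): cools by 9.8 × 1.2 = 11.76°C, giving -8.66°C.
  From 1300 m to 2100 m (saturated): cools by 5.9 × 0.8 = 4.72°C, giving -13.38°C.
Environment:
  From 100 m to 2100 m (environment): cools by 8.5 × 2 = 17°C, giving -13.9°C.
T_parcel − T_env = -13.38 − (-13.9) = +0.52°C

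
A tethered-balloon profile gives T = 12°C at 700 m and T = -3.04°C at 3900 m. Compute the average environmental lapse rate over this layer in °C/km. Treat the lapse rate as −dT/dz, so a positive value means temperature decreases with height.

4.7°C/km

Γ = −ΔT/Δz = (12 − (-3.04)) / (3900 − 700) m
  = 15.04°C / 3.2 km = 4.7°C/km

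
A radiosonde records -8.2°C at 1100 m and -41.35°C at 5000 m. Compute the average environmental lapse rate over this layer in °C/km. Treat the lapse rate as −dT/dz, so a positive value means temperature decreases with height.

8.5°C/km

Γ = −ΔT/Δz = (-8.2 − (-41.35)) / (5000 − 1100) m
  = 33.15°C / 3.9 km = 8.5°C/km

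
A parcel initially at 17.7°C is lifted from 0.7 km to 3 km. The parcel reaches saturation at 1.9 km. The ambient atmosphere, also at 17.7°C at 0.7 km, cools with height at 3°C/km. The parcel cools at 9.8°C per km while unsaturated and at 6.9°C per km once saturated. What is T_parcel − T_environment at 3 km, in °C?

-12.45°C (parcel cooler than environment)

Parcel:
  From 700 m to 1900 m (dry): cools by 9.8 × 1.2 = 11.76°C, giving 5.94°C.
  From 1900 m to 3000 m (saturated): cools by 6.9 × 1.1 = 7.59°C, giving -1.65°C.
Environment:
  From 700 m to 3000 m (environment): cools by 3 × 2.3 = 6.9°C, giving 10.8°C.
T_parcel − T_env = -1.65 − 10.8 = -12.45°C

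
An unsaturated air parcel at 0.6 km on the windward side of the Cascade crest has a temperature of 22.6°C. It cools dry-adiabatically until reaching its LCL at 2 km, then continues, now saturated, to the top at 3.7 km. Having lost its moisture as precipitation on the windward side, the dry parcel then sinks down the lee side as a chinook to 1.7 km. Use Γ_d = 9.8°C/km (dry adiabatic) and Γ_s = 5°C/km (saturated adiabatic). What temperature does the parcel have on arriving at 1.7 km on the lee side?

600 → 2000 m (dry, 9.8°C/km): ΔT = -9.8 × 1.4 = -13.72°C → T = 8.88°C
2000 → 3700 m (saturated, 5°C/km): ΔT = -5 × 1.7 = -8.5°C → T = 0.38°C
3700 → 1700 m (dry descent, 9.8°C/km): ΔT = +9.8 × 2 = +19.6°C → T = 19.98°C

19.98°C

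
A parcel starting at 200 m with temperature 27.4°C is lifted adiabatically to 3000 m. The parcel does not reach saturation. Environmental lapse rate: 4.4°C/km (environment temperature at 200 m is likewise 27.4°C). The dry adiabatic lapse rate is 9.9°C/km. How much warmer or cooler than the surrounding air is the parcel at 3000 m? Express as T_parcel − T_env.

Parcel:
  From 200 m to 3000 m (dry): cools by 9.9 × 2.8 = 27.72°C, giving -0.32°C.
Environment:
  From 200 m to 3000 m (environment): cools by 4.4 × 2.8 = 12.32°C, giving 15.08°C.
T_parcel − T_env = -0.32 − 15.08 = -15.4°C

-15.4°C (parcel cooler than environment)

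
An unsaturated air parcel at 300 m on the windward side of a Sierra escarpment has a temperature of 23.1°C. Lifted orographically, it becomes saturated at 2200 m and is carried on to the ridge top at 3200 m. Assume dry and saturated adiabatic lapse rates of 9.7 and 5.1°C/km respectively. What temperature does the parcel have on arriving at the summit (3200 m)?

300–2200 m, dry: Δz = 1.9 km ⇒ ΔT = -18.43°C; T = 4.67°C
2200–3200 m, saturated: Δz = 1 km ⇒ ΔT = -5.1°C; T = -0.43°C

-0.43°C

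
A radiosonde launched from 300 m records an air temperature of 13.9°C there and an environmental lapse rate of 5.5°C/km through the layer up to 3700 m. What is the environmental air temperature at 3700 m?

-4.8°C

300–3700 m, environmental: Δz = 3.4 km ⇒ ΔT = -18.7°C; T = -4.8°C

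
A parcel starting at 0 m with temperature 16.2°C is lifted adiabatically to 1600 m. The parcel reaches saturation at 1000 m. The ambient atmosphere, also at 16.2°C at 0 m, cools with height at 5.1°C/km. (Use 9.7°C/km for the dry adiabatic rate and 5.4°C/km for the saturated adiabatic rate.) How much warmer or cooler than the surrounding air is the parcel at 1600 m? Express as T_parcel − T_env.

-4.78°C (parcel cooler than environment)

Parcel:
  0 → 1000 m (dry, 9.7°C/km): ΔT = -9.7 × 1 = -9.7°C → T = 6.5°C
  1000 → 1600 m (saturated, 5.4°C/km): ΔT = -5.4 × 0.6 = -3.24°C → T = 3.26°C
Environment:
  0 → 1600 m (environment, 5.1°C/km): ΔT = -5.1 × 1.6 = -8.16°C → T = 8.04°C
T_parcel − T_env = 3.26 − 8.04 = -4.78°C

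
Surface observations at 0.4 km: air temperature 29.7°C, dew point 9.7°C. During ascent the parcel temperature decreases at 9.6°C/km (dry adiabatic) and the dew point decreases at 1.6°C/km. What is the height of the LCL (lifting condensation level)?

T and T_d converge at 9.6 − 1.6 = 8°C per km
Height above start = (29.7 − 9.7) / 8 = 2.5 km
LCL altitude = 400 m + 2500 m = 2900 m

2.9 km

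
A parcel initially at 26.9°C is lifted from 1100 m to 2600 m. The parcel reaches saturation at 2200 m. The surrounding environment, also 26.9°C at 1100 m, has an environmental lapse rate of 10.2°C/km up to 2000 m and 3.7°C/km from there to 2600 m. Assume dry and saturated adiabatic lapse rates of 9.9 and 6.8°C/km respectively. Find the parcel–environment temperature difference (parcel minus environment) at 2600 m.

Parcel:
  1100–2200 m, dry: Δz = 1.1 km ⇒ ΔT = -10.89°C; T = 16.01°C
  2200–2600 m, saturated: Δz = 0.4 km ⇒ ΔT = -2.72°C; T = 13.29°C
Environment:
  1100–2000 m, environment, lower layer: Δz = 0.9 km ⇒ ΔT = -9.18°C; T = 17.72°C
  2000–2600 m, environment, upper layer: Δz = 0.6 km ⇒ ΔT = -2.22°C; T = 15.5°C
T_parcel − T_env = 13.29 − 15.5 = -2.21°C

-2.21°C (parcel cooler than environment)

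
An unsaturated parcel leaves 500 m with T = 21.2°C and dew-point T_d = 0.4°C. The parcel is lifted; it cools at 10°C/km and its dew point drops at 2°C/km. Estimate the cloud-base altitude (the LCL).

T and T_d converge at 10 − 2 = 8°C per km
Height above start = (21.2 − 0.4) / 8 = 2.6 km
LCL altitude = 500 m + 2600 m = 3100 m

3100 m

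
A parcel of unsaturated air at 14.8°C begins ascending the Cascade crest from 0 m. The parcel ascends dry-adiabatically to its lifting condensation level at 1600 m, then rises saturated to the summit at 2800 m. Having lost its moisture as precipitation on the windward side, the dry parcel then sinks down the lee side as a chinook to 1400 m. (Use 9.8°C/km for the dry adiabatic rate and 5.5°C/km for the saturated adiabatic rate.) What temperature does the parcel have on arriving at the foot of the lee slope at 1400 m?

6.24°C

0–1600 m, dry: Δz = 1.6 km ⇒ ΔT = -15.68°C; T = -0.88°C
1600–2800 m, saturated: Δz = 1.2 km ⇒ ΔT = -6.6°C; T = -7.48°C
2800–1400 m, dry descent: Δz = 1.4 km ⇒ ΔT = +13.72°C; T = 6.24°C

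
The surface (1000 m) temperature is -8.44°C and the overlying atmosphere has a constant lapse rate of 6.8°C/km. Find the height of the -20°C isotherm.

Height above start = (-8.44 − (-20)) / 6.8 = 1.7 km
Altitude = 1000 m + 1700 m = 2700 m

2700 m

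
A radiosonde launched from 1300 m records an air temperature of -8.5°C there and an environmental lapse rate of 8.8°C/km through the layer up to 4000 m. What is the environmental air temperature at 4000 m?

-32.26°C

1300 → 4000 m (environmental, 8.8°C/km): ΔT = -8.8 × 2.7 = -23.76°C → T = -32.26°C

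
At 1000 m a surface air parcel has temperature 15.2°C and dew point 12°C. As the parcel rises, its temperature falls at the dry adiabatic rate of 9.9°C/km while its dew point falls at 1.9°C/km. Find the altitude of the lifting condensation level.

T and T_d converge at 9.9 − 1.9 = 8°C per km
Height above start = (15.2 − 12) / 8 = 0.4 km
LCL altitude = 1000 m + 400 m = 1400 m

1400 m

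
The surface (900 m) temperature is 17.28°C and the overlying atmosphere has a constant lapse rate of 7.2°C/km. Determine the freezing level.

3300 m

Height above start = (17.28 − 0) / 7.2 = 2.4 km
Altitude = 900 m + 2400 m = 3300 m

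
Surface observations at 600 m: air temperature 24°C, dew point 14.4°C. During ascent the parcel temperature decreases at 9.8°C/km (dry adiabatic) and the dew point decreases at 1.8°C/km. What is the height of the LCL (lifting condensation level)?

T and T_d converge at 9.8 − 1.8 = 8°C per km
Height above start = (24 − 14.4) / 8 = 1.2 km
LCL altitude = 600 m + 1200 m = 1800 m

1800 m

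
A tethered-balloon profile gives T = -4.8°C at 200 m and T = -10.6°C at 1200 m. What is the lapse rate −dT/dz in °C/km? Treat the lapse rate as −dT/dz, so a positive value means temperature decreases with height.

Γ = −ΔT/Δz = (-4.8 − (-10.6)) / (1200 − 200) m
  = 5.8°C / 1 km = 5.8°C/km

5.8°C/km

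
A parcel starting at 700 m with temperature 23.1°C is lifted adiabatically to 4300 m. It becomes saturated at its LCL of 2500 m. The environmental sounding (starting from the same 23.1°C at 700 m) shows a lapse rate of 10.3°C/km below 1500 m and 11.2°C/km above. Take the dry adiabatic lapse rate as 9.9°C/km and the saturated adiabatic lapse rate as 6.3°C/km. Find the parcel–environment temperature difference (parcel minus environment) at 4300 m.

+10.44°C (parcel warmer than environment)

Parcel:
  Dry to 2500 m: -9.9 × 1.8 km = -17.82°C, so T = 5.28°C.
  Saturated to 4300 m: -6.3 × 1.8 km = -11.34°C, so T = -6.06°C.
Environment:
  Environment, lower layer to 1500 m: -10.3 × 0.8 km = -8.24°C, so T = 14.86°C.
  Environment, upper layer to 4300 m: -11.2 × 2.8 km = -31.36°C, so T = -16.5°C.
T_parcel − T_env = -6.06 − (-16.5) = +10.44°C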